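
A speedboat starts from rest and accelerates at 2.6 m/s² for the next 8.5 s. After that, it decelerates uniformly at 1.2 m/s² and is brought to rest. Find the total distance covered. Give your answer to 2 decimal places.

297.43 m

Phase 1 (accelerating): v₀ = 0 m/s, a = 2.6 m/s².
v = v₀ + at = 0 + (2.6)(8.5) = 22.1 m/s
Δx = v₀t + ½at² = 0·8.5 + 0.5·2.6·8.5² = 93.9 m

Phase 2 (decelerating): v₀ = 22.1 m/s, a = -1.2 m/s².
v = v₀ + at → t = (0 − 22.1) / -1.2 = 18.4 s
v² = v₀² + 2aΔx → Δx = (0² − 22.1²)/(2·-1.2) = 204 m
Total distance = 93.9 + 204 = 297 m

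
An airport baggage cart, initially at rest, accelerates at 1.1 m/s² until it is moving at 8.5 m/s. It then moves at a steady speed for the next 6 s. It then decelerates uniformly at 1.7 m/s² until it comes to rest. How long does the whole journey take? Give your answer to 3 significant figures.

Phase 1 (accelerating): v₀ = 0 m/s, a = 1.1 m/s².
v = v₀ + at → t = (8.5 − 0) / 1.1 = 7.73 s
v² = v₀² + 2aΔx → Δx = (8.5² − 0²)/(2·1.1) = 32.8 m

Phase 2 (constant speed): v₀ = 8.50 m/s, a = 0 m/s².
v = v₀ + at = 8.50 + (0)(6) = 8.50 m/s
Δx = v₀t + ½at² = 8.50·6 + 0.5·0·6² = 51.0 m

Phase 3 (decelerating): v₀ = 8.50 m/s, a = -1.7 m/s².
v = v₀ + at → t = (0 − 8.50) / -1.7 = 5.00 s
v² = v₀² + 2aΔx → Δx = (0² − 8.50²)/(2·-1.7) = 21.2 m
Total time = 7.73 + 6.00 + 5.00 = 18.7 s

18.7 s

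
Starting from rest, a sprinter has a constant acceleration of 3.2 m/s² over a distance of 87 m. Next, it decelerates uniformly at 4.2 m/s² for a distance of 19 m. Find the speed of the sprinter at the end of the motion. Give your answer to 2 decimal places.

19.93 m/s

Phase 1 (accelerating): v₀ = 0 m/s, a = 3.2 m/s².
v² = v₀² + 2aΔx = 0² + 2·3.2·87 = 557 → v = 23.6 m/s
t = (v − v₀)/a = (23.6 − 0)/3.2 = 7.37 s

Phase 2 (decelerating): v₀ = 23.6 m/s, a = -4.2 m/s².
v² = v₀² + 2aΔx = 23.6² + 2·-4.2·19 = 397 → v = 19.9 m/s
t = (v − v₀)/a = (19.9 − 23.6)/-4.2 = 0.873 s
Final speed = 19.9 m/s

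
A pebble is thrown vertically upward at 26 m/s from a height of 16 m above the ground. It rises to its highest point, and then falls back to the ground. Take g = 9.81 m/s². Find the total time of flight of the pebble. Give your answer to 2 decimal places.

5.86 s

Phase 1 (rising): v₀ = 26.0 m/s, a = -9.81 m/s².
v = v₀ + at → t = (0 − 26.0) / -9.81 = 2.65 s
v² = v₀² + 2aΔx → Δx = (0² − 26.0²)/(2·-9.81) = 34.5 m

Phase 2 (falling): v₀ = 0 m/s, a = -9.81 m/s².
Falls 50.5 m from rest: t = √(2·50.5/9.81) = 3.21 s; v = g·t = 31.5 m/s.
Total time = 2.65 + 3.21 = 5.86 s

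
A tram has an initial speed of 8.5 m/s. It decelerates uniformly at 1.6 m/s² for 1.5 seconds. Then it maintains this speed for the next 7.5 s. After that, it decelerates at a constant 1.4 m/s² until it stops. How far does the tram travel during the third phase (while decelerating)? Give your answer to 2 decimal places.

Phase 1 (decelerating): v₀ = 8.50 m/s, a = -1.6 m/s².
v = v₀ + at = 8.50 + (-1.6)(1.5) = 6.10 m/s
Δx = v₀t + ½at² = 8.50·1.5 + 0.5·-1.6·1.5² = 10.9 m

Phase 2 (constant speed): v₀ = 6.10 m/s, a = 0 m/s².
v = v₀ + at = 6.10 + (0)(7.5) = 6.10 m/s
Δx = v₀t + ½at² = 6.10·7.5 + 0.5·0·7.5² = 45.8 m

Phase 3 (decelerating): v₀ = 6.10 m/s, a = -1.4 m/s².
v = v₀ + at → t = (0 − 6.10) / -1.4 = 4.36 s
v² = v₀² + 2aΔx → Δx = (0² − 6.10²)/(2·-1.4) = 13.3 m
Distance in phase 3 = 13.3 m

13.29 m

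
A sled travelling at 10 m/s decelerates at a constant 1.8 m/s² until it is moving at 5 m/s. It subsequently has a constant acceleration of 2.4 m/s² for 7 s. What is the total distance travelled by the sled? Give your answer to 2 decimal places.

114.63 m

Phase 1 (decelerating): v₀ = 10.0 m/s, a = -1.8 m/s².
v = v₀ + at → t = (5 − 10.0) / -1.8 = 2.78 s
v² = v₀² + 2aΔx → Δx = (5² − 10.0²)/(2·-1.8) = 20.8 m

Phase 2 (accelerating): v₀ = 5.00 m/s, a = 2.4 m/s².
v = v₀ + at = 5.00 + (2.4)(7) = 21.8 m/s
Δx = v₀t + ½at² = 5.00·7 + 0.5·2.4·7² = 93.8 m
Total distance = 20.8 + 93.8 = 115 m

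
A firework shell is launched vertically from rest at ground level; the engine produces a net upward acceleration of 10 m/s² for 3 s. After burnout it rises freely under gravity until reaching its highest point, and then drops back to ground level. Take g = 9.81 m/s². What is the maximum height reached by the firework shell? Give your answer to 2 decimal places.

90.87 m

Phase 1 (powered ascent): v₀ = 0 m/s, a = 10 m/s².
v = v₀ + at = 0 + (10)(3) = 30.0 m/s
Δx = v₀t + ½at² = 0·3 + 0.5·10·3² = 45.0 m

Phase 2 (coasting upward): v₀ = 30.0 m/s, a = -9.81 m/s².
v = v₀ + at → t = (0 − 30.0) / -9.81 = 3.06 s
v² = v₀² + 2aΔx → Δx = (0² − 30.0²)/(2·-9.81) = 45.9 m
Maximum height = 45.0 + 45.9 = 90.9 m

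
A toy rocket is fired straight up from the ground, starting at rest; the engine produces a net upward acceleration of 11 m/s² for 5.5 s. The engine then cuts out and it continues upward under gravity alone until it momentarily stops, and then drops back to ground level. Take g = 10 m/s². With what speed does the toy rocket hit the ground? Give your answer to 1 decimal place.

83.6 m/s

Phase 1 (powered ascent): v₀ = 0 m/s, a = 11 m/s².
v = v₀ + at = 0 + (11)(5.5) = 60.5 m/s
Δx = v₀t + ½at² = 0·5.5 + 0.5·11·5.5² = 166 m

Phase 2 (coasting upward): v₀ = 60.5 m/s, a = -10 m/s².
v = v₀ + at → t = (0 − 60.5) / -10 = 6.05 s
v² = v₀² + 2aΔx → Δx = (0² − 60.5²)/(2·-10) = 183 m

Phase 3 (free fall): v₀ = 0 m/s, a = -10 m/s².
Falls 349 m from rest: t = √(2·349/10) = 8.36 s; v = g·t = 83.6 m/s.
Impact speed = 83.6 m/s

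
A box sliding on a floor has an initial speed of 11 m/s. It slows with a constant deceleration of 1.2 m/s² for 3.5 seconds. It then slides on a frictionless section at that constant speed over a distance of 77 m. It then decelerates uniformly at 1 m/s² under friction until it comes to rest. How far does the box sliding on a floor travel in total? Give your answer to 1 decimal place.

Phase 1 (decelerating): v₀ = 11.0 m/s, a = -1.2 m/s².
v = v₀ + at = 11.0 + (-1.2)(3.5) = 6.80 m/s
Δx = v₀t + ½at² = 11.0·3.5 + 0.5·-1.2·3.5² = 31.1 m

Phase 2 (constant speed): v₀ = 6.80 m/s, a = 0 m/s².
Constant speed: t = d/v = 77/6.80 = 11.3 s

Phase 3 (decelerating): v₀ = 6.80 m/s, a = -1 m/s².
v = v₀ + at → t = (0 − 6.80) / -1 = 6.80 s
v² = v₀² + 2aΔx → Δx = (0² − 6.80²)/(2·-1) = 23.1 m
Total distance = 31.1 + 77.0 + 23.1 = 131 m

131.3 m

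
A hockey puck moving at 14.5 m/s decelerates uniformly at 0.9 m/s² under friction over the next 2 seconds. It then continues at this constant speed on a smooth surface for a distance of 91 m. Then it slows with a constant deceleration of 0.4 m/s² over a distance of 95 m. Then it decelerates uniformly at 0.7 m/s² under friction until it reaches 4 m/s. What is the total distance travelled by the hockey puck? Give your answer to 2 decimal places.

262.69 m

Phase 1 (decelerating): v₀ = 14.5 m/s, a = -0.9 m/s².
v = v₀ + at = 14.5 + (-0.9)(2) = 12.7 m/s
Δx = v₀t + ½at² = 14.5·2 + 0.5·-0.9·2² = 27.2 m

Phase 2 (constant speed): v₀ = 12.7 m/s, a = 0 m/s².
Constant speed: t = d/v = 91/12.7 = 7.17 s

Phase 3 (decelerating): v₀ = 12.7 m/s, a = -0.4 m/s².
v² = v₀² + 2aΔx = 12.7² + 2·-0.4·95 = 85.3 → v = 9.24 m/s
t = (v − v₀)/a = (9.24 − 12.7)/-0.4 = 8.66 s

Phase 4 (decelerating): v₀ = 9.24 m/s, a = -0.7 m/s².
v = v₀ + at → t = (4 − 9.24) / -0.7 = 7.48 s
v² = v₀² + 2aΔx → Δx = (4² − 9.24²)/(2·-0.7) = 49.5 m
Total distance = 27.2 + 91.0 + 95.0 + 49.5 = 263 m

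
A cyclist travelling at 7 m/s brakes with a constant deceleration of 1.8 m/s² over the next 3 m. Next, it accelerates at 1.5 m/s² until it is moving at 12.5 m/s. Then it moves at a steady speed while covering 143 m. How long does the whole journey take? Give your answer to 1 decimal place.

Phase 1 (decelerating): v₀ = 7.00 m/s, a = -1.8 m/s².
v² = v₀² + 2aΔx = 7.00² + 2·-1.8·3 = 38.2 → v = 6.18 m/s
t = (v − v₀)/a = (6.18 − 7.00)/-1.8 = 0.455 s

Phase 2 (accelerating): v₀ = 6.18 m/s, a = 1.5 m/s².
v = v₀ + at → t = (12.5 − 6.18) / 1.5 = 4.21 s
v² = v₀² + 2aΔx → Δx = (12.5² − 6.18²)/(2·1.5) = 39.4 m

Phase 3 (constant speed): v₀ = 12.5 m/s, a = 0 m/s².
Constant speed: t = d/v = 143/12.5 = 11.4 s
Total time = 0.455 + 4.21 + 11.4 = 16.1 s

16.1 s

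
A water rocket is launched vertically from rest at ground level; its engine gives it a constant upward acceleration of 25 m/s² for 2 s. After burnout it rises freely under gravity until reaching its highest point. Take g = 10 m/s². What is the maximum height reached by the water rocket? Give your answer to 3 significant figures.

Phase 1 (powered ascent): v₀ = 0 m/s, a = 25 m/s².
v = v₀ + at = 0 + (25)(2) = 50.0 m/s
Δx = v₀t + ½at² = 0·2 + 0.5·25·2² = 50.0 m

Phase 2 (coasting upward): v₀ = 50.0 m/s, a = -10 m/s².
v = v₀ + at → t = (0 − 50.0) / -10 = 5.00 s
v² = v₀² + 2aΔx → Δx = (0² − 50.0²)/(2·-10) = 125 m
Maximum height = 50.0 + 125 = 175 m

175 m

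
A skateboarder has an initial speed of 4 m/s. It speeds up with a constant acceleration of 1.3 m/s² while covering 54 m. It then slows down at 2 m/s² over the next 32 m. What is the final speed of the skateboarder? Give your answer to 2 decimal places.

Phase 1 (accelerating): v₀ = 4.00 m/s, a = 1.3 m/s².
v² = v₀² + 2aΔx = 4.00² + 2·1.3·54 = 156 → v = 12.5 m/s
t = (v − v₀)/a = (12.5 − 4.00)/1.3 = 6.54 s

Phase 2 (decelerating): v₀ = 12.5 m/s, a = -2 m/s².
v² = v₀² + 2aΔx = 12.5² + 2·-2·32 = 28.4 → v = 5.33 m/s
t = (v − v₀)/a = (5.33 − 12.5)/-2 = 3.59 s
Final speed = 5.33 m/s

5.33 m/s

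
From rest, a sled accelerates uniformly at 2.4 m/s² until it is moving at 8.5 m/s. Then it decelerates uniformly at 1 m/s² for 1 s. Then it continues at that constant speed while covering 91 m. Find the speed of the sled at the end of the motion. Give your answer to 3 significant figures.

Phase 1 (accelerating): v₀ = 0 m/s, a = 2.4 m/s².
v = v₀ + at → t = (8.5 − 0) / 2.4 = 3.54 s
v² = v₀² + 2aΔx → Δx = (8.5² − 0²)/(2·2.4) = 15.1 m

Phase 2 (decelerating): v₀ = 8.50 m/s, a = -1 m/s².
v = v₀ + at = 8.50 + (-1)(1) = 7.50 m/s
Δx = v₀t + ½at² = 8.50·1 + 0.5·-1·1² = 8.00 m

Phase 3 (constant speed): v₀ = 7.50 m/s, a = 0 m/s².
Constant speed: t = d/v = 91/7.50 = 12.1 s
Final speed = 7.50 m/s

7.50 m/s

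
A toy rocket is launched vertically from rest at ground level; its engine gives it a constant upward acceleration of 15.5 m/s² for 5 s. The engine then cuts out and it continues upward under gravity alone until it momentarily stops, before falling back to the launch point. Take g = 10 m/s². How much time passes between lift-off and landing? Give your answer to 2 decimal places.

22.69 s

Phase 1 (powered ascent): v₀ = 0 m/s, a = 15.5 m/s².
v = v₀ + at = 0 + (15.5)(5) = 77.5 m/s
Δx = v₀t + ½at² = 0·5 + 0.5·15.5·5² = 194 m

Phase 2 (coasting upward): v₀ = 77.5 m/s, a = -10 m/s².
v = v₀ + at → t = (0 − 77.5) / -10 = 7.75 s
v² = v₀² + 2aΔx → Δx = (0² − 77.5²)/(2·-10) = 300 m

Phase 3 (free fall): v₀ = 0 m/s, a = -10 m/s².
Falls 494 m from rest: t = √(2·494/10) = 9.94 s; v = g·t = 99.4 m/s.
Total time = 5.00 + 7.75 + 9.94 = 22.7 s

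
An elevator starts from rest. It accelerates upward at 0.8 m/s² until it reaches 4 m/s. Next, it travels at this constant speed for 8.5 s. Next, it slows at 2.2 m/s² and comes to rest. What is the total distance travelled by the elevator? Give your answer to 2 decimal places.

47.64 m

Phase 1 (accelerating): v₀ = 0 m/s, a = 0.8 m/s².
v = v₀ + at → t = (4 − 0) / 0.8 = 5.00 s
v² = v₀² + 2aΔx → Δx = (4² − 0²)/(2·0.8) = 10.0 m

Phase 2 (constant speed): v₀ = 4.00 m/s, a = 0 m/s².
v = v₀ + at = 4.00 + (0)(8.5) = 4.00 m/s
Δx = v₀t + ½at² = 4.00·8.5 + 0.5·0·8.5² = 34.0 m

Phase 3 (decelerating): v₀ = 4.00 m/s, a = -2.2 m/s².
v = v₀ + at → t = (0 − 4.00) / -2.2 = 1.82 s
v² = v₀² + 2aΔx → Δx = (0² − 4.00²)/(2·-2.2) = 3.64 m
Total distance = 10.0 + 34.0 + 3.64 = 47.6 m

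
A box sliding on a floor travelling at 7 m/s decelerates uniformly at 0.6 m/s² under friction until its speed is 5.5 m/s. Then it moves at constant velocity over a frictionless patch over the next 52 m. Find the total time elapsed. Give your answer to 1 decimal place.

12.0 s

Phase 1 (decelerating): v₀ = 7.00 m/s, a = -0.6 m/s².
v = v₀ + at → t = (5.5 − 7.00) / -0.6 = 2.50 s
v² = v₀² + 2aΔx → Δx = (5.5² − 7.00²)/(2·-0.6) = 15.6 m

Phase 2 (constant speed): v₀ = 5.50 m/s, a = 0 m/s².
Constant speed: t = d/v = 52/5.50 = 9.45 s
Total time = 2.50 + 9.45 = 12.0 s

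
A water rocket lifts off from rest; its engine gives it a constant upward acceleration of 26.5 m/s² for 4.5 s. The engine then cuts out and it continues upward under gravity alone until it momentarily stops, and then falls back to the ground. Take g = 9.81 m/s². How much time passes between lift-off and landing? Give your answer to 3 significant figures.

Phase 1 (powered ascent): v₀ = 0 m/s, a = 26.5 m/s².
v = v₀ + at = 0 + (26.5)(4.5) = 119 m/s
Δx = v₀t + ½at² = 0·4.5 + 0.5·26.5·4.5² = 268 m

Phase 2 (coasting upward): v₀ = 119 m/s, a = -9.81 m/s².
v = v₀ + at → t = (0 − 119) / -9.81 = 12.2 s
v² = v₀² + 2aΔx → Δx = (0² − 119²)/(2·-9.81) = 725 m

Phase 3 (free fall): v₀ = 0 m/s, a = -9.81 m/s².
Falls 993 m from rest: t = √(2·993/9.81) = 14.2 s; v = g·t = 140 m/s.
Total time = 4.50 + 12.2 + 14.2 = 30.9 s

30.9 s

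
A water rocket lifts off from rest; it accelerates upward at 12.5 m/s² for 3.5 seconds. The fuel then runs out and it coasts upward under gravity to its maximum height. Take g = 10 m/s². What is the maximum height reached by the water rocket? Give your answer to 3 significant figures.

Phase 1 (powered ascent): v₀ = 0 m/s, a = 12.5 m/s².
v = v₀ + at = 0 + (12.5)(3.5) = 43.8 m/s
Δx = v₀t + ½at² = 0·3.5 + 0.5·12.5·3.5² = 76.6 m

Phase 2 (coasting upward): v₀ = 43.8 m/s, a = -10 m/s².
v = v₀ + at → t = (0 − 43.8) / -10 = 4.38 s
v² = v₀² + 2aΔx → Δx = (0² − 43.8²)/(2·-10) = 95.7 m
Maximum height = 76.6 + 95.7 = 172 m

172 m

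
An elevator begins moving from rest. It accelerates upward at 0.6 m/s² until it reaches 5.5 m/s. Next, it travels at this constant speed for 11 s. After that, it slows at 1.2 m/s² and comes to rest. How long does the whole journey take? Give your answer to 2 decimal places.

24.75 s

Phase 1 (accelerating): v₀ = 0 m/s, a = 0.6 m/s².
v = v₀ + at → t = (5.5 − 0) / 0.6 = 9.17 s
v² = v₀² + 2aΔx → Δx = (5.5² − 0²)/(2·0.6) = 25.2 m

Phase 2 (constant speed): v₀ = 5.50 m/s, a = 0 m/s².
v = v₀ + at = 5.50 + (0)(11) = 5.50 m/s
Δx = v₀t + ½at² = 5.50·11 + 0.5·0·11² = 60.5 m

Phase 3 (decelerating): v₀ = 5.50 m/s, a = -1.2 m/s².
v = v₀ + at → t = (0 − 5.50) / -1.2 = 4.58 s
v² = v₀² + 2aΔx → Δx = (0² − 5.50²)/(2·-1.2) = 12.6 m
Total time = 9.17 + 11.0 + 4.58 = 24.8 s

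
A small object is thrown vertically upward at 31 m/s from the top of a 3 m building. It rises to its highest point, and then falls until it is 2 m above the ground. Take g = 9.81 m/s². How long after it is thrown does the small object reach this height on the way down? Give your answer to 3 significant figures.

Phase 1 (rising): v₀ = 31.0 m/s, a = -9.81 m/s².
v = v₀ + at → t = (0 − 31.0) / -9.81 = 3.16 s
v² = v₀² + 2aΔx → Δx = (0² − 31.0²)/(2·-9.81) = 49.0 m

Phase 2 (falling): v₀ = 0 m/s, a = -9.81 m/s².
Falls 50.0 m from rest: t = √(2·50.0/9.81) = 3.19 s; v = g·t = 31.3 m/s.
Total time = 3.16 + 3.19 = 6.35 s

6.35 s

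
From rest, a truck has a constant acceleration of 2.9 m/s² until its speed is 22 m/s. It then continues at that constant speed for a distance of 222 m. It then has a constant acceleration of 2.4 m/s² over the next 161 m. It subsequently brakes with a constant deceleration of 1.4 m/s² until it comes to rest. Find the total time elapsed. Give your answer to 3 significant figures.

Phase 1 (accelerating): v₀ = 0 m/s, a = 2.9 m/s².
v = v₀ + at → t = (22 − 0) / 2.9 = 7.59 s
v² = v₀² + 2aΔx → Δx = (22² − 0²)/(2·2.9) = 83.4 m

Phase 2 (constant speed): v₀ = 22.0 m/s, a = 0 m/s².
Constant speed: t = d/v = 222/22.0 = 10.1 s

Phase 3 (accelerating): v₀ = 22.0 m/s, a = 2.4 m/s².
v² = v₀² + 2aΔx = 22.0² + 2·2.4·161 = 1260 → v = 35.5 m/s
t = (v − v₀)/a = (35.5 − 22.0)/2.4 = 5.60 s

Phase 4 (decelerating): v₀ = 35.5 m/s, a = -1.4 m/s².
v = v₀ + at → t = (0 − 35.5) / -1.4 = 25.3 s
v² = v₀² + 2aΔx → Δx = (0² − 35.5²)/(2·-1.4) = 449 m
Total time = 7.59 + 10.1 + 5.60 + 25.3 = 48.6 s

48.6 s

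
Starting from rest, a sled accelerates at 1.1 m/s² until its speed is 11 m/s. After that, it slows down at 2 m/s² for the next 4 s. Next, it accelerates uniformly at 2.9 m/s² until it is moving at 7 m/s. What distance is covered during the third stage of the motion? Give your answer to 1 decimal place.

Phase 1 (accelerating): v₀ = 0 m/s, a = 1.1 m/s².
v = v₀ + at → t = (11 − 0) / 1.1 = 10.0 s
v² = v₀² + 2aΔx → Δx = (11² − 0²)/(2·1.1) = 55.0 m

Phase 2 (decelerating): v₀ = 11.0 m/s, a = -2 m/s².
v = v₀ + at = 11.0 + (-2)(4) = 3.00 m/s
Δx = v₀t + ½at² = 11.0·4 + 0.5·-2·4² = 28.0 m

Phase 3 (accelerating): v₀ = 3.00 m/s, a = 2.9 m/s².
v = v₀ + at → t = (7 − 3.00) / 2.9 = 1.38 s
v² = v₀² + 2aΔx → Δx = (7² − 3.00²)/(2·2.9) = 6.90 m
Distance in phase 3 = 6.90 m

6.9 m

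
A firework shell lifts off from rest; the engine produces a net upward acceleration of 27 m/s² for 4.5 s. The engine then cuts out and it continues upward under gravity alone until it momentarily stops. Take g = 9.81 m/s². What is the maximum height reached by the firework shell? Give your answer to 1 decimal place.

Phase 1 (powered ascent): v₀ = 0 m/s, a = 27 m/s².
v = v₀ + at = 0 + (27)(4.5) = 122 m/s
Δx = v₀t + ½at² = 0·4.5 + 0.5·27·4.5² = 273 m

Phase 2 (coasting upward): v₀ = 122 m/s, a = -9.81 m/s².
v = v₀ + at → t = (0 − 122) / -9.81 = 12.4 s
v² = v₀² + 2aΔx → Δx = (0² − 122²)/(2·-9.81) = 752 m
Maximum height = 273 + 752 = 1030 m

1025.8 m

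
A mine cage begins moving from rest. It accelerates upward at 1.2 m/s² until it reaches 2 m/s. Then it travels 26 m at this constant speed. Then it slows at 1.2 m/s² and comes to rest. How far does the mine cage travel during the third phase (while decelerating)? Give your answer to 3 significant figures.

Phase 1 (accelerating): v₀ = 0 m/s, a = 1.2 m/s².
v = v₀ + at → t = (2 − 0) / 1.2 = 1.67 s
v² = v₀² + 2aΔx → Δx = (2² − 0²)/(2·1.2) = 1.67 m

Phase 2 (constant speed): v₀ = 2.00 m/s, a = 0 m/s².
Constant speed: t = d/v = 26/2.00 = 13.0 s

Phase 3 (decelerating): v₀ = 2.00 m/s, a = -1.2 m/s².
v = v₀ + at → t = (0 − 2.00) / -1.2 = 1.67 s
v² = v₀² + 2aΔx → Δx = (0² − 2.00²)/(2·-1.2) = 1.67 m
Distance in phase 3 = 1.67 m

1.67 m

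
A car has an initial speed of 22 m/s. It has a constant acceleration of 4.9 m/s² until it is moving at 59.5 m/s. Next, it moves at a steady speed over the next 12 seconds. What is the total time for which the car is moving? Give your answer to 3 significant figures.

19.7 s

Phase 1 (accelerating): v₀ = 22.0 m/s, a = 4.9 m/s².
v = v₀ + at → t = (59.5 − 22.0) / 4.9 = 7.65 s
v² = v₀² + 2aΔx → Δx = (59.5² − 22.0²)/(2·4.9) = 312 m

Phase 2 (constant speed): v₀ = 59.5 m/s, a = 0 m/s².
v = v₀ + at = 59.5 + (0)(12) = 59.5 m/s
Δx = v₀t + ½at² = 59.5·12 + 0.5·0·12² = 714 m
Total time = 7.65 + 12.0 = 19.7 s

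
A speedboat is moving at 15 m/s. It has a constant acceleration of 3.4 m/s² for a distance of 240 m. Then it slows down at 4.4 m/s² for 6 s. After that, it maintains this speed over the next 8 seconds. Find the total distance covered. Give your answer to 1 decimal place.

Phase 1 (accelerating): v₀ = 15.0 m/s, a = 3.4 m/s².
v² = v₀² + 2aΔx = 15.0² + 2·3.4·240 = 1860 → v = 43.1 m/s
t = (v − v₀)/a = (43.1 − 15.0)/3.4 = 8.26 s

Phase 2 (decelerating): v₀ = 43.1 m/s, a = -4.4 m/s².
v = v₀ + at = 43.1 + (-4.4)(6) = 16.7 m/s
Δx = v₀t + ½at² = 43.1·6 + 0.5·-4.4·6² = 179 m

Phase 3 (constant speed): v₀ = 16.7 m/s, a = 0 m/s².
v = v₀ + at = 16.7 + (0)(8) = 16.7 m/s
Δx = v₀t + ½at² = 16.7·8 + 0.5·0·8² = 134 m
Total distance = 240 + 179 + 134 = 553 m

552.9 m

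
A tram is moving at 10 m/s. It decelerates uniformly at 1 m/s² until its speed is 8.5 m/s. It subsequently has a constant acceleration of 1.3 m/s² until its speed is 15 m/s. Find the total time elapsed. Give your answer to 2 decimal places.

6.50 s

Phase 1 (decelerating): v₀ = 10.0 m/s, a = -1 m/s².
v = v₀ + at → t = (8.5 − 10.0) / -1 = 1.50 s
v² = v₀² + 2aΔx → Δx = (8.5² − 10.0²)/(2·-1) = 13.9 m

Phase 2 (accelerating): v₀ = 8.50 m/s, a = 1.3 m/s².
v = v₀ + at → t = (15 − 8.50) / 1.3 = 5.00 s
v² = v₀² + 2aΔx → Δx = (15² − 8.50²)/(2·1.3) = 58.8 m
Total time = 1.50 + 5.00 = 6.50 s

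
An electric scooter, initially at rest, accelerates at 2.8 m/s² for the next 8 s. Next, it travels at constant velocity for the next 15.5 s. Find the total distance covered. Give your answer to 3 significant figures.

Phase 1 (accelerating): v₀ = 0 m/s, a = 2.8 m/s².
v = v₀ + at = 0 + (2.8)(8) = 22.4 m/s
Δx = v₀t + ½at² = 0·8 + 0.5·2.8·8² = 89.6 m

Phase 2 (constant speed): v₀ = 22.4 m/s, a = 0 m/s².
v = v₀ + at = 22.4 + (0)(15.5) = 22.4 m/s
Δx = v₀t + ½at² = 22.4·15.5 + 0.5·0·15.5² = 347 m
Total distance = 89.6 + 347 = 437 m

437 m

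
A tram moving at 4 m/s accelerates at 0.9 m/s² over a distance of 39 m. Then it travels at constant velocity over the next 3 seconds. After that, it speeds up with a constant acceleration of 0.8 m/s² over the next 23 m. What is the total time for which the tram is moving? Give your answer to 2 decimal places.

11.13 s

Phase 1 (accelerating): v₀ = 4.00 m/s, a = 0.9 m/s².
v² = v₀² + 2aΔx = 4.00² + 2·0.9·39 = 86.2 → v = 9.28 m/s
t = (v − v₀)/a = (9.28 − 4.00)/0.9 = 5.87 s

Phase 2 (constant speed): v₀ = 9.28 m/s, a = 0 m/s².
v = v₀ + at = 9.28 + (0)(3) = 9.28 m/s
Δx = v₀t + ½at² = 9.28·3 + 0.5·0·3² = 27.9 m

Phase 3 (accelerating): v₀ = 9.28 m/s, a = 0.8 m/s².
v² = v₀² + 2aΔx = 9.28² + 2·0.8·23 = 123 → v = 11.1 m/s
t = (v − v₀)/a = (11.1 − 9.28)/0.8 = 2.26 s
Total time = 5.87 + 3.00 + 2.26 = 11.1 s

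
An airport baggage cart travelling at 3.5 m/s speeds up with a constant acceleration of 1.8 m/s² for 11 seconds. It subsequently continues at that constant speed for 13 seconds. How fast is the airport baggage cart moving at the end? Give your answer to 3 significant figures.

23.3 m/s

Phase 1 (accelerating): v₀ = 3.50 m/s, a = 1.8 m/s².
v = v₀ + at = 3.50 + (1.8)(11) = 23.3 m/s
Δx = v₀t + ½at² = 3.50·11 + 0.5·1.8·11² = 147 m

Phase 2 (constant speed): v₀ = 23.3 m/s, a = 0 m/s².
v = v₀ + at = 23.3 + (0)(13) = 23.3 m/s
Δx = v₀t + ½at² = 23.3·13 + 0.5·0·13² = 303 m
Final speed = 23.3 m/s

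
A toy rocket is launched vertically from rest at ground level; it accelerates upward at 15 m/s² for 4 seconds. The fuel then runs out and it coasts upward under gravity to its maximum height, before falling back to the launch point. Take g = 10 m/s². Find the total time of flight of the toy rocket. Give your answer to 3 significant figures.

17.7 s

Phase 1 (powered ascent): v₀ = 0 m/s, a = 15 m/s².
v = v₀ + at = 0 + (15)(4) = 60.0 m/s
Δx = v₀t + ½at² = 0·4 + 0.5·15·4² = 120 m

Phase 2 (coasting upward): v₀ = 60.0 m/s, a = -10 m/s².
v = v₀ + at → t = (0 − 60.0) / -10 = 6.00 s
v² = v₀² + 2aΔx → Δx = (0² − 60.0²)/(2·-10) = 180 m

Phase 3 (free fall): v₀ = 0 m/s, a = -10 m/s².
Falls 300 m from rest: t = √(2·300/10) = 7.75 s; v = g·t = 77.5 m/s.
Total time = 4.00 + 6.00 + 7.75 = 17.7 s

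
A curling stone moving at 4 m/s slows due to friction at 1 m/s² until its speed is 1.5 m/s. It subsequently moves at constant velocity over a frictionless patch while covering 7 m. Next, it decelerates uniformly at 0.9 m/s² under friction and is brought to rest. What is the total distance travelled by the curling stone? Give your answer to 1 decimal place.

Phase 1 (decelerating): v₀ = 4.00 m/s, a = -1 m/s².
v = v₀ + at → t = (1.5 − 4.00) / -1 = 2.50 s
v² = v₀² + 2aΔx → Δx = (1.5² − 4.00²)/(2·-1) = 6.88 m

Phase 2 (constant speed): v₀ = 1.50 m/s, a = 0 m/s².
Constant speed: t = d/v = 7/1.50 = 4.67 s

Phase 3 (decelerating): v₀ = 1.50 m/s, a = -0.9 m/s².
v = v₀ + at → t = (0 − 1.50) / -0.9 = 1.67 s
v² = v₀² + 2aΔx → Δx = (0² − 1.50²)/(2·-0.9) = 1.25 m
Total distance = 6.88 + 7.00 + 1.25 = 15.1 m

15.1 m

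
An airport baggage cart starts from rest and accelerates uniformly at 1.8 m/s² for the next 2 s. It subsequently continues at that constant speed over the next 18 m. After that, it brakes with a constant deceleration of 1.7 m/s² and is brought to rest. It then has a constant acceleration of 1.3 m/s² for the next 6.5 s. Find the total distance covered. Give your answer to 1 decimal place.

52.9 m

Phase 1 (accelerating): v₀ = 0 m/s, a = 1.8 m/s².
v = v₀ + at = 0 + (1.8)(2) = 3.60 m/s
Δx = v₀t + ½at² = 0·2 + 0.5·1.8·2² = 3.60 m

Phase 2 (constant speed): v₀ = 3.60 m/s, a = 0 m/s².
Constant speed: t = d/v = 18/3.60 = 5.00 s

Phase 3 (decelerating): v₀ = 3.60 m/s, a = -1.7 m/s².
v = v₀ + at → t = (0 − 3.60) / -1.7 = 2.12 s
v² = v₀² + 2aΔx → Δx = (0² − 3.60²)/(2·-1.7) = 3.81 m

Phase 4 (accelerating): v₀ = 0 m/s, a = 1.3 m/s².
v = v₀ + at = 0 + (1.3)(6.5) = 8.45 m/s
Δx = v₀t + ½at² = 0·6.5 + 0.5·1.3·6.5² = 27.5 m
Total distance = 3.60 + 18.0 + 3.81 + 27.5 = 52.9 m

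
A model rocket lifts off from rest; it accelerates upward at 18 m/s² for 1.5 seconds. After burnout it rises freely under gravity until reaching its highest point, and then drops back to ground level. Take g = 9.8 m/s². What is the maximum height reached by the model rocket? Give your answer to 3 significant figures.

57.4 m

Phase 1 (powered ascent): v₀ = 0 m/s, a = 18 m/s².
v = v₀ + at = 0 + (18)(1.5) = 27.0 m/s
Δx = v₀t + ½at² = 0·1.5 + 0.5·18·1.5² = 20.2 m

Phase 2 (coasting upward): v₀ = 27.0 m/s, a = -9.8 m/s².
v = v₀ + at → t = (0 − 27.0) / -9.8 = 2.76 s
v² = v₀² + 2aΔx → Δx = (0² − 27.0²)/(2·-9.8) = 37.2 m
Maximum height = 20.2 + 37.2 = 57.4 m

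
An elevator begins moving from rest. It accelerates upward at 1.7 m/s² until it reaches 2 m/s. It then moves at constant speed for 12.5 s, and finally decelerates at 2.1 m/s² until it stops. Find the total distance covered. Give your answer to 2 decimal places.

27.13 m

Phase 1 (accelerating): v₀ = 0 m/s, a = 1.7 m/s².
v = v₀ + at → t = (2 − 0) / 1.7 = 1.18 s
v² = v₀² + 2aΔx → Δx = (2² − 0²)/(2·1.7) = 1.18 m

Phase 2 (constant speed): v₀ = 2.00 m/s, a = 0 m/s².
v = v₀ + at = 2.00 + (0)(12.5) = 2.00 m/s
Δx = v₀t + ½at² = 2.00·12.5 + 0.5·0·12.5² = 25.0 m

Phase 3 (decelerating): v₀ = 2.00 m/s, a = -2.1 m/s².
v = v₀ + at → t = (0 − 2.00) / -2.1 = 0.952 s
v² = v₀² + 2aΔx → Δx = (0² − 2.00²)/(2·-2.1) = 0.952 m
Total distance = 1.18 + 25.0 + 0.952 = 27.1 m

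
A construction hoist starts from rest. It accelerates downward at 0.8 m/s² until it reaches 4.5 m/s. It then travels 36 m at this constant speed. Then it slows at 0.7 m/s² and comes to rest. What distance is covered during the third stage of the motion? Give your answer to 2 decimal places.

14.46 m

Phase 1 (accelerating): v₀ = 0 m/s, a = 0.8 m/s².
v = v₀ + at → t = (4.5 − 0) / 0.8 = 5.62 s
v² = v₀² + 2aΔx → Δx = (4.5² − 0²)/(2·0.8) = 12.7 m

Phase 2 (constant speed): v₀ = 4.50 m/s, a = 0 m/s².
Constant speed: t = d/v = 36/4.50 = 8.00 s

Phase 3 (decelerating): v₀ = 4.50 m/s, a = -0.7 m/s².
v = v₀ + at → t = (0 − 4.50) / -0.7 = 6.43 s
v² = v₀² + 2aΔx → Δx = (0² − 4.50²)/(2·-0.7) = 14.5 m
Distance in phase 3 = 14.5 m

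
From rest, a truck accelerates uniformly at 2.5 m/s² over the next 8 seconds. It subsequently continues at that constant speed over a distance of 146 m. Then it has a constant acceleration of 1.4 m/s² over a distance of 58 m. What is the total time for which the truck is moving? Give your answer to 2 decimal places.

17.95 s

Phase 1 (accelerating): v₀ = 0 m/s, a = 2.5 m/s².
v = v₀ + at = 0 + (2.5)(8) = 20.0 m/s
Δx = v₀t + ½at² = 0·8 + 0.5·2.5·8² = 80.0 m

Phase 2 (constant speed): v₀ = 20.0 m/s, a = 0 m/s².
Constant speed: t = d/v = 146/20.0 = 7.30 s

Phase 3 (accelerating): v₀ = 20.0 m/s, a = 1.4 m/s².
v² = v₀² + 2aΔx = 20.0² + 2·1.4·58 = 562 → v = 23.7 m/s
t = (v − v₀)/a = (23.7 − 20.0)/1.4 = 2.65 s
Total time = 8.00 + 7.30 + 2.65 = 18.0 s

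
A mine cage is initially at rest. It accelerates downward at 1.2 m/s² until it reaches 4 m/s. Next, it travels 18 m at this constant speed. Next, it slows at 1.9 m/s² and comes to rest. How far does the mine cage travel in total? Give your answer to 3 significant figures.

28.9 m

Phase 1 (accelerating): v₀ = 0 m/s, a = 1.2 m/s².
v = v₀ + at → t = (4 − 0) / 1.2 = 3.33 s
v² = v₀² + 2aΔx → Δx = (4² − 0²)/(2·1.2) = 6.67 m

Phase 2 (constant speed): v₀ = 4.00 m/s, a = 0 m/s².
Constant speed: t = d/v = 18/4.00 = 4.50 s

Phase 3 (decelerating): v₀ = 4.00 m/s, a = -1.9 m/s².
v = v₀ + at → t = (0 − 4.00) / -1.9 = 2.11 s
v² = v₀² + 2aΔx → Δx = (0² − 4.00²)/(2·-1.9) = 4.21 m
Total distance = 6.67 + 18.0 + 4.21 = 28.9 m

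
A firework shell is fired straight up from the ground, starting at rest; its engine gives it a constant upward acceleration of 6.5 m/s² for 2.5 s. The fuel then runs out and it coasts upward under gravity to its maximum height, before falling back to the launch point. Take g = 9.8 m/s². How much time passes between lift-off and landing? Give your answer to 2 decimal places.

Phase 1 (powered ascent): v₀ = 0 m/s, a = 6.5 m/s².
v = v₀ + at = 0 + (6.5)(2.5) = 16.2 m/s
Δx = v₀t + ½at² = 0·2.5 + 0.5·6.5·2.5² = 20.3 m

Phase 2 (coasting upward): v₀ = 16.2 m/s, a = -9.8 m/s².
v = v₀ + at → t = (0 − 16.2) / -9.8 = 1.66 s
v² = v₀² + 2aΔx → Δx = (0² − 16.2²)/(2·-9.8) = 13.5 m

Phase 3 (free fall): v₀ = 0 m/s, a = -9.8 m/s².
Falls 33.8 m from rest: t = √(2·33.8/9.8) = 2.63 s; v = g·t = 25.7 m/s.
Total time = 2.50 + 1.66 + 2.63 = 6.78 s

6.78 s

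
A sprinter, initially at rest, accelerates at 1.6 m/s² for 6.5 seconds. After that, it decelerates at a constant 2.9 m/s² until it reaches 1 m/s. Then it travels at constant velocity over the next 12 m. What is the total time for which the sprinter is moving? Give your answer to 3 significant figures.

Phase 1 (accelerating): v₀ = 0 m/s, a = 1.6 m/s².
v = v₀ + at = 0 + (1.6)(6.5) = 10.4 m/s
Δx = v₀t + ½at² = 0·6.5 + 0.5·1.6·6.5² = 33.8 m

Phase 2 (decelerating): v₀ = 10.4 m/s, a = -2.9 m/s².
v = v₀ + at → t = (1 − 10.4) / -2.9 = 3.24 s
v² = v₀² + 2aΔx → Δx = (1² − 10.4²)/(2·-2.9) = 18.5 m

Phase 3 (constant speed): v₀ = 1.00 m/s, a = 0 m/s².
Constant speed: t = d/v = 12/1.00 = 12.0 s
Total time = 6.50 + 3.24 + 12.0 = 21.7 s

21.7 s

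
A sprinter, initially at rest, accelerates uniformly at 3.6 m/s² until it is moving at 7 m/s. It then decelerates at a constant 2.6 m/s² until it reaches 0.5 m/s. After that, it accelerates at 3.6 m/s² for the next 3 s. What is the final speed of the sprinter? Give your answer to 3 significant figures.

Phase 1 (accelerating): v₀ = 0 m/s, a = 3.6 m/s².
v = v₀ + at → t = (7 − 0) / 3.6 = 1.94 s
v² = v₀² + 2aΔx → Δx = (7² − 0²)/(2·3.6) = 6.81 m

Phase 2 (decelerating): v₀ = 7.00 m/s, a = -2.6 m/s².
v = v₀ + at → t = (0.5 − 7.00) / -2.6 = 2.50 s
v² = v₀² + 2aΔx → Δx = (0.5² − 7.00²)/(2·-2.6) = 9.38 m

Phase 3 (accelerating): v₀ = 0.500 m/s, a = 3.6 m/s².
v = v₀ + at = 0.500 + (3.6)(3) = 11.3 m/s
Δx = v₀t + ½at² = 0.500·3 + 0.5·3.6·3² = 17.7 m
Final speed = 11.3 m/s

11.3 m/s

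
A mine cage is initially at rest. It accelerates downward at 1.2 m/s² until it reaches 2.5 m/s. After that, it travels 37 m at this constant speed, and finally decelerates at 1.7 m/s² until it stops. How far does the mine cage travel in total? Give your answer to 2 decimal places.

41.44 m

Phase 1 (accelerating): v₀ = 0 m/s, a = 1.2 m/s².
v = v₀ + at → t = (2.5 − 0) / 1.2 = 2.08 s
v² = v₀² + 2aΔx → Δx = (2.5² − 0²)/(2·1.2) = 2.60 m

Phase 2 (constant speed): v₀ = 2.50 m/s, a = 0 m/s².
Constant speed: t = d/v = 37/2.50 = 14.8 s

Phase 3 (decelerating): v₀ = 2.50 m/s, a = -1.7 m/s².
v = v₀ + at → t = (0 − 2.50) / -1.7 = 1.47 s
v² = v₀² + 2aΔx → Δx = (0² − 2.50²)/(2·-1.7) = 1.84 m
Total distance = 2.60 + 37.0 + 1.84 = 41.4 m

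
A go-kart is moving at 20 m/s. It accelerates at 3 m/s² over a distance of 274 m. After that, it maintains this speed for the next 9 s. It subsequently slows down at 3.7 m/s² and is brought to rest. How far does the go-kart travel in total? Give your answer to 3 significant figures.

Phase 1 (accelerating): v₀ = 20.0 m/s, a = 3 m/s².
v² = v₀² + 2aΔx = 20.0² + 2·3·274 = 2040 → v = 45.2 m/s
t = (v − v₀)/a = (45.2 − 20.0)/3 = 8.40 s

Phase 2 (constant speed): v₀ = 45.2 m/s, a = 0 m/s².
v = v₀ + at = 45.2 + (0)(9) = 45.2 m/s
Δx = v₀t + ½at² = 45.2·9 + 0.5·0·9² = 407 m

Phase 3 (decelerating): v₀ = 45.2 m/s, a = -3.7 m/s².
v = v₀ + at → t = (0 − 45.2) / -3.7 = 12.2 s
v² = v₀² + 2aΔx → Δx = (0² − 45.2²)/(2·-3.7) = 276 m
Total distance = 274 + 407 + 276 = 957 m

957 m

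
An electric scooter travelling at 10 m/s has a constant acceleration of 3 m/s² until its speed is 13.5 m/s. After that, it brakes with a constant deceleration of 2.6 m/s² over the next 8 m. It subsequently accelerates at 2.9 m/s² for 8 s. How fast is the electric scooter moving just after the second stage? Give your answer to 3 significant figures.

11.9 m/s

Phase 1 (accelerating): v₀ = 10.0 m/s, a = 3 m/s².
v = v₀ + at → t = (13.5 − 10.0) / 3 = 1.17 s
v² = v₀² + 2aΔx → Δx = (13.5² − 10.0²)/(2·3) = 13.7 m

Phase 2 (decelerating): v₀ = 13.5 m/s, a = -2.6 m/s².
v² = v₀² + 2aΔx = 13.5² + 2·-2.6·8 = 141 → v = 11.9 m/s
t = (v − v₀)/a = (11.9 − 13.5)/-2.6 = 0.631 s
Speed at end of phase 2 = 11.9 m/s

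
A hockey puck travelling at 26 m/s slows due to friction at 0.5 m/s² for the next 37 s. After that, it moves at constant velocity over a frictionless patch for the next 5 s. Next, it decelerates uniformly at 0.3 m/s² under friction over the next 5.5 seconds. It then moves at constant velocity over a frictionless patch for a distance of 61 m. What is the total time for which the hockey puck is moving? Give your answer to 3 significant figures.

57.9 s

Phase 1 (decelerating): v₀ = 26.0 m/s, a = -0.5 m/s².
v = v₀ + at = 26.0 + (-0.5)(37) = 7.50 m/s
Δx = v₀t + ½at² = 26.0·37 + 0.5·-0.5·37² = 620 m

Phase 2 (constant speed): v₀ = 7.50 m/s, a = 0 m/s².
v = v₀ + at = 7.50 + (0)(5) = 7.50 m/s
Δx = v₀t + ½at² = 7.50·5 + 0.5·0·5² = 37.5 m

Phase 3 (decelerating): v₀ = 7.50 m/s, a = -0.3 m/s².
v = v₀ + at = 7.50 + (-0.3)(5.5) = 5.85 m/s
Δx = v₀t + ½at² = 7.50·5.5 + 0.5·-0.3·5.5² = 36.7 m

Phase 4 (constant speed): v₀ = 5.85 m/s, a = 0 m/s².
Constant speed: t = d/v = 61/5.85 = 10.4 s
Total time = 37.0 + 5.00 + 5.50 + 10.4 = 57.9 s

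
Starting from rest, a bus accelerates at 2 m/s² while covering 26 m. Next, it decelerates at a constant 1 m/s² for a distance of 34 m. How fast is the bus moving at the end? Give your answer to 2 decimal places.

6.00 m/s

Phase 1 (accelerating): v₀ = 0 m/s, a = 2 m/s².
v² = v₀² + 2aΔx = 0² + 2·2·26 = 104 → v = 10.2 m/s
t = (v − v₀)/a = (10.2 − 0)/2 = 5.10 s

Phase 2 (decelerating): v₀ = 10.2 m/s, a = -1 m/s².
v² = v₀² + 2aΔx = 10.2² + 2·-1·34 = 36.0 → v = 6.00 m/s
t = (v − v₀)/a = (6.00 − 10.2)/-1 = 4.20 s
Final speed = 6.00 m/s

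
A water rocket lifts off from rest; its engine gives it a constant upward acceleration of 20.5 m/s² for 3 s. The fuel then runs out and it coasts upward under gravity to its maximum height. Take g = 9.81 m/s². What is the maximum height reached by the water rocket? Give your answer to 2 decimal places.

285.03 m

Phase 1 (powered ascent): v₀ = 0 m/s, a = 20.5 m/s².
v = v₀ + at = 0 + (20.5)(3) = 61.5 m/s
Δx = v₀t + ½at² = 0·3 + 0.5·20.5·3² = 92.2 m

Phase 2 (coasting upward): v₀ = 61.5 m/s, a = -9.81 m/s².
v = v₀ + at → t = (0 − 61.5) / -9.81 = 6.27 s
v² = v₀² + 2aΔx → Δx = (0² − 61.5²)/(2·-9.81) = 193 m
Maximum height = 92.2 + 193 = 285 m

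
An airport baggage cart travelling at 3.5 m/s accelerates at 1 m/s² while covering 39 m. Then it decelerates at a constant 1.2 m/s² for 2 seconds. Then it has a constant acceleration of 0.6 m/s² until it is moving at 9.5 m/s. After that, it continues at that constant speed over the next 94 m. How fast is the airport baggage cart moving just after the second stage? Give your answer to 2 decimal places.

7.10 m/s

Phase 1 (accelerating): v₀ = 3.50 m/s, a = 1 m/s².
v² = v₀² + 2aΔx = 3.50² + 2·1·39 = 90.2 → v = 9.50 m/s
t = (v − v₀)/a = (9.50 − 3.50)/1 = 6.00 s

Phase 2 (decelerating): v₀ = 9.50 m/s, a = -1.2 m/s².
v = v₀ + at = 9.50 + (-1.2)(2) = 7.10 m/s
Δx = v₀t + ½at² = 9.50·2 + 0.5·-1.2·2² = 16.6 m
Speed at end of phase 2 = 7.10 m/s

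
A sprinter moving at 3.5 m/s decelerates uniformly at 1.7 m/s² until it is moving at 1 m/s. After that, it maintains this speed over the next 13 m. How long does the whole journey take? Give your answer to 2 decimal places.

14.47 s

Phase 1 (decelerating): v₀ = 3.50 m/s, a = -1.7 m/s².
v = v₀ + at → t = (1 − 3.50) / -1.7 = 1.47 s
v² = v₀² + 2aΔx → Δx = (1² − 3.50²)/(2·-1.7) = 3.31 m

Phase 2 (constant speed): v₀ = 1.00 m/s, a = 0 m/s².
Constant speed: t = d/v = 13/1.00 = 13.0 s
Total time = 1.47 + 13.0 = 14.5 s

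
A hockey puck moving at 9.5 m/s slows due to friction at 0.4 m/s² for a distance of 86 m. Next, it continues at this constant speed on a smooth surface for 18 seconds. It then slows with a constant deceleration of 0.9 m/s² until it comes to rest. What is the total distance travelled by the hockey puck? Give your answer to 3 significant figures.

Phase 1 (decelerating): v₀ = 9.50 m/s, a = -0.4 m/s².
v² = v₀² + 2aΔx = 9.50² + 2·-0.4·86 = 21.5 → v = 4.63 m/s
t = (v − v₀)/a = (4.63 − 9.50)/-0.4 = 12.2 s

Phase 2 (constant speed): v₀ = 4.63 m/s, a = 0 m/s².
v = v₀ + at = 4.63 + (0)(18) = 4.63 m/s
Δx = v₀t + ½at² = 4.63·18 + 0.5·0·18² = 83.4 m

Phase 3 (decelerating): v₀ = 4.63 m/s, a = -0.9 m/s².
v = v₀ + at → t = (0 − 4.63) / -0.9 = 5.15 s
v² = v₀² + 2aΔx → Δx = (0² − 4.63²)/(2·-0.9) = 11.9 m
Total distance = 86.0 + 83.4 + 11.9 = 181 m

181 m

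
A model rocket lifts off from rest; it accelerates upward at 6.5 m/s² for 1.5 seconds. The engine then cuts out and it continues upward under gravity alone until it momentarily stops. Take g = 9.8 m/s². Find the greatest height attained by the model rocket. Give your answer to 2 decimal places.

12.16 m

Phase 1 (powered ascent): v₀ = 0 m/s, a = 6.5 m/s².
v = v₀ + at = 0 + (6.5)(1.5) = 9.75 m/s
Δx = v₀t + ½at² = 0·1.5 + 0.5·6.5·1.5² = 7.31 m

Phase 2 (coasting upward): v₀ = 9.75 m/s, a = -9.8 m/s².
v = v₀ + at → t = (0 − 9.75) / -9.8 = 0.995 s
v² = v₀² + 2aΔx → Δx = (0² − 9.75²)/(2·-9.8) = 4.85 m
Maximum height = 7.31 + 4.85 = 12.2 m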